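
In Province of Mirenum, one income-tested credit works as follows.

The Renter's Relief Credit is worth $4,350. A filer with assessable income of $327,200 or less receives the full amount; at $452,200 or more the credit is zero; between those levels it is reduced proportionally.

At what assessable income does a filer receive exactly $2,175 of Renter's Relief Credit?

$2,175 is 2,175/4,350 of the full $4,350, so 2,175/4,350 of the $125,000 range has been used: income = $327,200 + $125,000 × 2,175/4,350 = $389,700.

$389,700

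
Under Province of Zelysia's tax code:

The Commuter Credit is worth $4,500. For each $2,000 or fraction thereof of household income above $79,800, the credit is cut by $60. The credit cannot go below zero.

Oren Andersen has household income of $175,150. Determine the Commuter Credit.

$1,620

Commuter Credit: income exceeds $79,800 by $95,350, which is 48 full-or-partial $2,000 increments; reduction = 48 × $60 = $2,880, leaving $1,620.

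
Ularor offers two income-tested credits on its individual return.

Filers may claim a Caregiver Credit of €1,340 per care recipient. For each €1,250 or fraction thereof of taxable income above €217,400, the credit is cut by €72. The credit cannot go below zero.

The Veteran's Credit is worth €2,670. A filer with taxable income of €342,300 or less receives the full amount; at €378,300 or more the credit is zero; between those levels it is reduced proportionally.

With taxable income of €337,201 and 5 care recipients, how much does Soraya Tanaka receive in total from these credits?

Caregiver Credit: base = 5 × €1,340 = €6,700. income exceeds €217,400 by €119,801 → 96 increments × €72 = €6,912 ≥ base, so the credit is €0.
Veteran's Credit: €337,201 is at or below the €342,300 threshold, so the full €2,670 applies.
Total: €0 + €2,670 = €2,670.

€2,670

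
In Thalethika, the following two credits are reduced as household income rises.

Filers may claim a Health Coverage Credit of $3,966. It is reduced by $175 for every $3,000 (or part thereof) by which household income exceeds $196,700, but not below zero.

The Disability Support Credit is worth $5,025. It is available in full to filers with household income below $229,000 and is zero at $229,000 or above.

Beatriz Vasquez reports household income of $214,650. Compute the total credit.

$7,941

Health Coverage Credit: income exceeds $196,700 by $17,950, which is 6 full-or-partial $3,000 increments; reduction = 6 × $175 = $1,050, leaving $2,916.
Disability Support Credit: $214,650 is below the $229,000 cutoff, so the full $5,025 applies.
Total: $2,916 + $5,025 = $7,941.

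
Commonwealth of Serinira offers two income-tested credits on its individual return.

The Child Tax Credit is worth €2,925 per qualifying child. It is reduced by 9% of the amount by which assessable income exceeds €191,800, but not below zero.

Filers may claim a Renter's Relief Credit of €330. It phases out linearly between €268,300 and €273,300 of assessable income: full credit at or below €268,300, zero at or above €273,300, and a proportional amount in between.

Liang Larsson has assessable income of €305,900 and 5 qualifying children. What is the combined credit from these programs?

€4,356

Child Tax Credit: base = 5 × €2,925 = €14,625. 9% of the €114,100 excess over €191,800 is €10,269; credit = €14,625 − €10,269 = €4,356.
Renter's Relief Credit: €305,900 is at or above €273,300, so the credit is €0.
Total: €4,356 + €0 = €4,356.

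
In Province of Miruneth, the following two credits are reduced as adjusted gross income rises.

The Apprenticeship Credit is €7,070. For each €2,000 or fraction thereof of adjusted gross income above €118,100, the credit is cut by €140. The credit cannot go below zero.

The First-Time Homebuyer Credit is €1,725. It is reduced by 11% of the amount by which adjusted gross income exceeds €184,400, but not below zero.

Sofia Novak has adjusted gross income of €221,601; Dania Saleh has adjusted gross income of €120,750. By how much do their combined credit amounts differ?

€8,515

Sofia (€221,601): Apprenticeship Credit: income exceeds €118,100 by €103,501 → 52 increments × €140 = €7,280 ≥ base, so the credit is €0. First-Time Homebuyer Credit: 11% of the €37,201 excess over €184,400 is €4,092.11 ≥ base, so the credit is €0. total €0 + €0 = €0
Dania (€120,750): Apprenticeship Credit: income exceeds €118,100 by €2,650, which is 2 full-or-partial €2,000 increments; reduction = 2 × €140 = €280, leaving €6,790. First-Time Homebuyer Credit: €120,750 is at or below the €184,400 threshold, so the full €1,725 applies. total €6,790 + €1,725 = €8,515
Difference: |€0 − €8,515| = €8,515.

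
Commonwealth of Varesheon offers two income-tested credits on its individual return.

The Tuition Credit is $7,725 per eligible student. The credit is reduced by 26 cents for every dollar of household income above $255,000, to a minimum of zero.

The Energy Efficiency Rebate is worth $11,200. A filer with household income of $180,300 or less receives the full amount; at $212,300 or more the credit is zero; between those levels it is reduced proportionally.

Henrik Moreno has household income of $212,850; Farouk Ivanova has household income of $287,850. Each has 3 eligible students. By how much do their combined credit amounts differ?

$8,541

Henrik ($212,850): Tuition Credit: base = 3 × $7,725 = $23,175. $212,850 is at or below the $255,000 threshold, so the full $23,175 applies. Energy Efficiency Rebate: $212,850 is at or above $212,300, so the credit is $0. total $23,175 + $0 = $23,175
Farouk ($287,850): Tuition Credit: base = 3 × $7,725 = $23,175. 26% of the $32,850 excess over $255,000 is $8,541; credit = $23,175 − $8,541 = $14,634. Energy Efficiency Rebate: $287,850 is at or above $212,300, so the credit is $0. total $14,634 + $0 = $14,634
Difference: |$23,175 − $14,634| = $8,541.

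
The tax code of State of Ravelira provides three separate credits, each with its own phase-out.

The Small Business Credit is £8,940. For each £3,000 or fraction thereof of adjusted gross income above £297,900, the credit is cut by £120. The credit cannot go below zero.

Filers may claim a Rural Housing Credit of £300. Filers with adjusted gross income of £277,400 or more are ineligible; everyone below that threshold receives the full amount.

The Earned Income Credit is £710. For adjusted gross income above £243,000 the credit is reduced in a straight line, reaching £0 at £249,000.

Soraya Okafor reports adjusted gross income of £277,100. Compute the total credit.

Small Business Credit: £277,100 is at or below the £297,900 threshold, so the full £8,940 applies.
Rural Housing Credit: £277,100 is below the £277,400 cutoff, so the full £300 applies.
Earned Income Credit: £277,100 is at or above £249,000, so the credit is £0.
Total: £8,940 + £300 + £0 = £9,240.

£9,240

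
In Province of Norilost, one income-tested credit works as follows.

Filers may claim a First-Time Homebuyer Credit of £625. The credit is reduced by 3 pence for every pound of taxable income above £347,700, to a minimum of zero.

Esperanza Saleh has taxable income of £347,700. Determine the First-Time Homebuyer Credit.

First-Time Homebuyer Credit: £347,700 is at or below the £347,700 threshold, so the full £625 applies.

£625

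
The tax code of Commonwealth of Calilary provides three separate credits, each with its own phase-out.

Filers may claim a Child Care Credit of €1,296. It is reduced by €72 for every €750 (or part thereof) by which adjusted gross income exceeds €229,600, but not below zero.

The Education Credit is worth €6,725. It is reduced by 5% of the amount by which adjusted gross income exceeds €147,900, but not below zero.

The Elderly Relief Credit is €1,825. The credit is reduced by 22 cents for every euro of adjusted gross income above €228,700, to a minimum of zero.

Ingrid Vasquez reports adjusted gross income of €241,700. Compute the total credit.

€2,107

Child Care Credit: income exceeds €229,600 by €12,100, which is 17 full-or-partial €750 increments; reduction = 17 × €72 = €1,224, leaving €72.
Education Credit: 5% of the €93,800 excess over €147,900 is €4,690; credit = €6,725 − €4,690 = €2,035.
Elderly Relief Credit: 22% of the €13,000 excess over €228,700 is €2,860 ≥ base, so the credit is €0.
Total: €72 + €2,035 + €0 = €2,107.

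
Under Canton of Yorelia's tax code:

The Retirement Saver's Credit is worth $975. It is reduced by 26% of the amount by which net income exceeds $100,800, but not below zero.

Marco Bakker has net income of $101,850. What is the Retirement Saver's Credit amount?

$702

Retirement Saver's Credit: 26% of the $1,050 excess over $100,800 is $273; credit = $975 − $273 = $702.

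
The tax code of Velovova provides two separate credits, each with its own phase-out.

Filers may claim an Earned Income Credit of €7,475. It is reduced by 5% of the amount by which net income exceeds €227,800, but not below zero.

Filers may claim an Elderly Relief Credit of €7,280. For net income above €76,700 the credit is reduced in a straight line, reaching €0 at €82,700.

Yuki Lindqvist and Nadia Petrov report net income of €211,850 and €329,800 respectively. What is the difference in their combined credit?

Yuki (€211,850): Earned Income Credit: €211,850 is at or below the €227,800 threshold, so the full €7,475 applies. Elderly Relief Credit: €211,850 is at or above €82,700, so the credit is €0. total €7,475 + €0 = €7,475
Nadia (€329,800): Earned Income Credit: 5% of the €102,000 excess over €227,800 is €5,100; credit = €7,475 − €5,100 = €2,375. Elderly Relief Credit: €329,800 is at or above €82,700, so the credit is €0. total €2,375 + €0 = €2,375
Difference: |€7,475 − €2,375| = €5,100.

€5,100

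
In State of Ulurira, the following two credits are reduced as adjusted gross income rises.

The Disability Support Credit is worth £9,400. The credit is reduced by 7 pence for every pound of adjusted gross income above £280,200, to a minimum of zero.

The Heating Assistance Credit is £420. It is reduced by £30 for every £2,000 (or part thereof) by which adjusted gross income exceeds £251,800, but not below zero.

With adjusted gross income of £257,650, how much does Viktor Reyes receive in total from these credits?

£9,730

Disability Support Credit: £257,650 is at or below the £280,200 threshold, so the full £9,400 applies.
Heating Assistance Credit: income exceeds £251,800 by £5,850, which is 3 full-or-partial £2,000 increments; reduction = 3 × £30 = £90, leaving £330.
Total: £9,400 + £330 = £9,730.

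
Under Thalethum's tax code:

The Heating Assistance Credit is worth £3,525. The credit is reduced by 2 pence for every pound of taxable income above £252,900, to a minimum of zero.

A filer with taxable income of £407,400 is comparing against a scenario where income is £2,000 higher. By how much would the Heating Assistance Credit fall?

At £407,400 — 2% of the £154,500 excess over £252,900 is £3,090; credit = £3,525 − £3,090 = £435.
At £409,400 — 2% of the £156,500 excess over £252,900 is £3,130; credit = £3,525 − £3,130 = £395.
Lost: £435 − £395 = £40.

£40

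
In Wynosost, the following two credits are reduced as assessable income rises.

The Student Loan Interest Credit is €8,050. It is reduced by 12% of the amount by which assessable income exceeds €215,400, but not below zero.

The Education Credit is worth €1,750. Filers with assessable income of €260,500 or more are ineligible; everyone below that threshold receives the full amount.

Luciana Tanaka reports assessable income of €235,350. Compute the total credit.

€7,406

Student Loan Interest Credit: 12% of the €19,950 excess over €215,400 is €2,394; credit = €8,050 − €2,394 = €5,656.
Education Credit: €235,350 is below the €260,500 cutoff, so the full €1,750 applies.
Total: €5,656 + €1,750 = €7,406.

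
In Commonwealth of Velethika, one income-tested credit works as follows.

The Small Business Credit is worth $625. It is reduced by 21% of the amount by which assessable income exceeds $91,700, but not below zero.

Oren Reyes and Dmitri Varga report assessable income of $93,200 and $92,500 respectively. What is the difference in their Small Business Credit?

$147

Oren ($93,200): Small Business Credit: 21% of the $1,500 excess over $91,700 is $315; credit = $625 − $315 = $310.
Dmitri ($92,500): Small Business Credit: 21% of the $800 excess over $91,700 is $168; credit = $625 − $168 = $457.
Difference: |$310 − $457| = $147.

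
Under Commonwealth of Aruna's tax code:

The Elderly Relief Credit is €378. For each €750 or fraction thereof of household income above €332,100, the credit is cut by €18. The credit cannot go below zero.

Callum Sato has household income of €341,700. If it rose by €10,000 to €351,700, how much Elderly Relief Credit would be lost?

€144

At €341,700 — income exceeds €332,100 by €9,600, which is 13 full-or-partial €750 increments; reduction = 13 × €18 = €234, leaving €144.
At €351,700 — income exceeds €332,100 by €19,600 → 27 increments × €18 = €486 ≥ base, so the credit is €0.
Lost: €144 − €0 = €144.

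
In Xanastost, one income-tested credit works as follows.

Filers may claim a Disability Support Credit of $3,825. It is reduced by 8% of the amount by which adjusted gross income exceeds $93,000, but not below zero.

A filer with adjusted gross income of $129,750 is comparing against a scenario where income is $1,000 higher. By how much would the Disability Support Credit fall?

$80

At $129,750 — 8% of the $36,750 excess over $93,000 is $2,940; credit = $3,825 − $2,940 = $885.
At $130,750 — 8% of the $37,750 excess over $93,000 is $3,020; credit = $3,825 − $3,020 = $805.
Lost: $885 − $805 = $80.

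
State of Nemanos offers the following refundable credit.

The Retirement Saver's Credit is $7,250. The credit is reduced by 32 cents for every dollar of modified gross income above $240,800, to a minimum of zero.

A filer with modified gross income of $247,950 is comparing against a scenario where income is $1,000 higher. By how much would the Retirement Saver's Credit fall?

At $247,950 — 32% of the $7,150 excess over $240,800 is $2,288; credit = $7,250 − $2,288 = $4,962.
At $248,950 — 32% of the $8,150 excess over $240,800 is $2,608; credit = $7,250 − $2,608 = $4,642.
Lost: $4,962 − $4,642 = $320.

$320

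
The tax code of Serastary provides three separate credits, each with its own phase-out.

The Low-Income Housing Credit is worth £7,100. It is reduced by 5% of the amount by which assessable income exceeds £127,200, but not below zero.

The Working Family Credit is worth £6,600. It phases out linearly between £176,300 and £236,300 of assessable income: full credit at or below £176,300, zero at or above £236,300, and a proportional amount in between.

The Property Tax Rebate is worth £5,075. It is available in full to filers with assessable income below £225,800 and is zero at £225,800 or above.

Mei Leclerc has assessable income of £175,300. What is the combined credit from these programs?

Low-Income Housing Credit: 5% of the £48,100 excess over £127,200 is £2,405; credit = £7,100 − £2,405 = £4,695.
Working Family Credit: £175,300 is at or below the £176,300 threshold, so the full £6,600 applies.
Property Tax Rebate: £175,300 is below the £225,800 cutoff, so the full £5,075 applies.
Total: £4,695 + £6,600 + £5,075 = £16,370.

£16,370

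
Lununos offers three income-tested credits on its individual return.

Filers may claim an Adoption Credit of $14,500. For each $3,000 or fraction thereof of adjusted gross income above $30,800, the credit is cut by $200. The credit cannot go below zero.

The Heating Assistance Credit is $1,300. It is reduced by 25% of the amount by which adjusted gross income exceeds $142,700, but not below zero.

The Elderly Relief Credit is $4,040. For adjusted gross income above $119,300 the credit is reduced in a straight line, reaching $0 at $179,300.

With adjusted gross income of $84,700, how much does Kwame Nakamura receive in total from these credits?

Adoption Credit: income exceeds $30,800 by $53,900, which is 18 full-or-partial $3,000 increments; reduction = 18 × $200 = $3,600, leaving $10,900.
Heating Assistance Credit: $84,700 is at or below the $142,700 threshold, so the full $1,300 applies.
Elderly Relief Credit: $84,700 is at or below the $119,300 threshold, so the full $4,040 applies.
Total: $10,900 + $1,300 + $4,040 = $16,240.

$16,240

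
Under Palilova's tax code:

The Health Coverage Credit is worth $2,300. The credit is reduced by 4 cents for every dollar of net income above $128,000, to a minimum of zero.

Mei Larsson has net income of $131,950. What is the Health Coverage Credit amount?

$2,142

Health Coverage Credit: 4% of the $3,950 excess over $128,000 is $158; credit = $2,300 − $158 = $2,142.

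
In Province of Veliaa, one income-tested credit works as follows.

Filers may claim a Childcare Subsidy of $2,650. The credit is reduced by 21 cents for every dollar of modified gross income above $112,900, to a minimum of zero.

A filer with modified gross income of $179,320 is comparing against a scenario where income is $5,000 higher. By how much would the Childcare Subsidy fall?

At $179,320 — 21% of the $66,420 excess over $112,900 is $13,948.20 ≥ base, so the credit is $0.
At $184,320 — 21% of the $71,420 excess over $112,900 is $14,998.20 ≥ base, so the credit is $0.
Lost: $0 − $0 = $0.

$0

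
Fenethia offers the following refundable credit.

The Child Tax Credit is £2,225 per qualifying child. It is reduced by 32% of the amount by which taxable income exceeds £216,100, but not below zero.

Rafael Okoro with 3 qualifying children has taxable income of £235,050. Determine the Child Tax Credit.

£611

Child Tax Credit: base = 3 × £2,225 = £6,675. 32% of the £18,950 excess over £216,100 is £6,064; credit = £6,675 − £6,064 = £611.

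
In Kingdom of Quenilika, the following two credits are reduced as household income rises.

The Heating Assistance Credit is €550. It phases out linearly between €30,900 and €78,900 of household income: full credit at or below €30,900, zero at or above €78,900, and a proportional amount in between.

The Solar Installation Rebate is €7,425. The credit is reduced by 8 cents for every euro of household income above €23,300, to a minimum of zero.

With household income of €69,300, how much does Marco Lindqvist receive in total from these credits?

Heating Assistance Credit: €69,300 is €38,400 into a €48,000 phase-out range, leaving 9,600/48,000 of the credit: €550 × 9,600/48,000 = €110.
Solar Installation Rebate: 8% of the €46,000 excess over €23,300 is €3,680; credit = €7,425 − €3,680 = €3,745.
Total: €110 + €3,745 = €3,855.

€3,855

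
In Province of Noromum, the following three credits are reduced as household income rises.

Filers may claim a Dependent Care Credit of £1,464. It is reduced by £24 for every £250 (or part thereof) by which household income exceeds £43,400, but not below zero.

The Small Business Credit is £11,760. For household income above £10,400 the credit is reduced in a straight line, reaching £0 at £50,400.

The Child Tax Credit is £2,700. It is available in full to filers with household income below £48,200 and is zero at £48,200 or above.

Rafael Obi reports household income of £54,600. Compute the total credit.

Dependent Care Credit: income exceeds £43,400 by £11,200, which is 45 full-or-partial £250 increments; reduction = 45 × £24 = £1,080, leaving £384.
Small Business Credit: £54,600 is at or above £50,400, so the credit is £0.
Child Tax Credit: £54,600 meets or exceeds the £48,200 cutoff, so the credit is £0.
Total: £384 + £0 + £0 = £384.

£384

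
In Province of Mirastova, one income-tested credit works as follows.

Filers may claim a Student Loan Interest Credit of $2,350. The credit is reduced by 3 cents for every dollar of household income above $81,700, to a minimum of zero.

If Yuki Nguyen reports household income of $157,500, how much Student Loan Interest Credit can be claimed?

$76

Student Loan Interest Credit: 3% of the $75,800 excess over $81,700 is $2,274; credit = $2,350 − $2,274 = $76.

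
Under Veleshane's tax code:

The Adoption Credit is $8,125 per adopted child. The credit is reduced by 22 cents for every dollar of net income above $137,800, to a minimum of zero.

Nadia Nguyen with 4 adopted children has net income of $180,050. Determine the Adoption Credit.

Adoption Credit: base = 4 × $8,125 = $32,500. 22% of the $42,250 excess over $137,800 is $9,295; credit = $32,500 − $9,295 = $23,205.

$23,205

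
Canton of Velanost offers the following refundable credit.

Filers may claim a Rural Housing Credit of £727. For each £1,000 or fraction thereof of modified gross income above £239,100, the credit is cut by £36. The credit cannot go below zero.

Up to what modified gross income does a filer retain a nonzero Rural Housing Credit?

After 20 increments the reduction is 20 × £36 = £720, leaving £7; one more increment wipes it out. Increment 20 ends at excess 20 × £1,000 = £20,000, so the highest qualifying income is £239,100 + £20,000 = £259,100.

£259,100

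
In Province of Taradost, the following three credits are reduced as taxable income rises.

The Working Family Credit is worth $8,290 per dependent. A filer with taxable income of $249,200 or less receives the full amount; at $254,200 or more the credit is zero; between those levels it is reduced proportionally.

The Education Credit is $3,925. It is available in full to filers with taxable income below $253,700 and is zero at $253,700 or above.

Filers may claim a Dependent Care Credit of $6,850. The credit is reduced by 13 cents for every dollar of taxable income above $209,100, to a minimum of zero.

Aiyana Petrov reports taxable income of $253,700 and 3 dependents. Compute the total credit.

$3,539

Working Family Credit: base = 3 × $8,290 = $24,870. $253,700 is $4,500 into a $5,000 phase-out range, leaving 500/5,000 of the credit: $24,870 × 500/5,000 = $2,487.
Education Credit: $253,700 meets or exceeds the $253,700 cutoff, so the credit is $0.
Dependent Care Credit: 13% of the $44,600 excess over $209,100 is $5,798; credit = $6,850 − $5,798 = $1,052.
Total: $2,487 + $0 + $1,052 = $3,539.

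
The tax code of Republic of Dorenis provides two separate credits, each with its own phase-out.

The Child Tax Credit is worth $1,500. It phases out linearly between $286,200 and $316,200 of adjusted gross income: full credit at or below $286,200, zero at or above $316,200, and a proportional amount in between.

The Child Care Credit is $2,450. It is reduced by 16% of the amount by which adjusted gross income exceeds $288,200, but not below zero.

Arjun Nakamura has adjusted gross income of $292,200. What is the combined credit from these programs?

Child Tax Credit: $292,200 is $6,000 into a $30,000 phase-out range, leaving 24,000/30,000 of the credit: $1,500 × 24,000/30,000 = $1,200.
Child Care Credit: 16% of the $4,000 excess over $288,200 is $640; credit = $2,450 − $640 = $1,810.
Total: $1,200 + $1,810 = $3,010.

$3,010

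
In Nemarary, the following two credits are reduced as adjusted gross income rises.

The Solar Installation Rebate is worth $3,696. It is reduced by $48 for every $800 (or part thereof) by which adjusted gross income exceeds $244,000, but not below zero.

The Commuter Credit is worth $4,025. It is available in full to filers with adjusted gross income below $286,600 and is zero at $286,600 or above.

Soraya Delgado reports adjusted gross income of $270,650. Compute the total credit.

$6,089

Solar Installation Rebate: income exceeds $244,000 by $26,650, which is 34 full-or-partial $800 increments; reduction = 34 × $48 = $1,632, leaving $2,064.
Commuter Credit: $270,650 is below the $286,600 cutoff, so the full $4,025 applies.
Total: $2,064 + $4,025 = $6,089.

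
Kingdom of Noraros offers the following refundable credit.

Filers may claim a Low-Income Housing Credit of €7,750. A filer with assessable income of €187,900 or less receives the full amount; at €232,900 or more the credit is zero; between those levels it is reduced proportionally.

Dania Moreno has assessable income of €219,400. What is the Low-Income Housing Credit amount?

€2,325

Low-Income Housing Credit: €219,400 is €31,500 into a €45,000 phase-out range, leaving 13,500/45,000 of the credit: €7,750 × 13,500/45,000 = €2,325.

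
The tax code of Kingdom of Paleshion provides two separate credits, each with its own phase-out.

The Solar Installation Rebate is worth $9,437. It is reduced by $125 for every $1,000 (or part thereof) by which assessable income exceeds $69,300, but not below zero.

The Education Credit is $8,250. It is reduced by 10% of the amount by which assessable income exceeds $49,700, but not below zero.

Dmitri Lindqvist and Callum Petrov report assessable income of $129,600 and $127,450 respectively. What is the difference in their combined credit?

Dmitri ($129,600): Solar Installation Rebate: income exceeds $69,300 by $60,300, which is 61 full-or-partial $1,000 increments; reduction = 61 × $125 = $7,625, leaving $1,812. Education Credit: 10% of the $79,900 excess over $49,700 is $7,990; credit = $8,250 − $7,990 = $260. total $1,812 + $260 = $2,072
Callum ($127,450): Solar Installation Rebate: income exceeds $69,300 by $58,150, which is 59 full-or-partial $1,000 increments; reduction = 59 × $125 = $7,375, leaving $2,062. Education Credit: 10% of the $77,750 excess over $49,700 is $7,775; credit = $8,250 − $7,775 = $475. total $2,062 + $475 = $2,537
Difference: |$2,072 − $2,537| = $465.

$465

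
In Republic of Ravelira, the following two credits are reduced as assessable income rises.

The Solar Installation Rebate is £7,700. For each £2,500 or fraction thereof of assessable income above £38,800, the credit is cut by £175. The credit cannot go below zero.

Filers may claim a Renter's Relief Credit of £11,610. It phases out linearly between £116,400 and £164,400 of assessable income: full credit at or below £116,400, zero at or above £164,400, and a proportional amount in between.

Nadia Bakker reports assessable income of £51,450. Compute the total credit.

£18,260

Solar Installation Rebate: income exceeds £38,800 by £12,650, which is 6 full-or-partial £2,500 increments; reduction = 6 × £175 = £1,050, leaving £6,650.
Renter's Relief Credit: £51,450 is at or below the £116,400 threshold, so the full £11,610 applies.
Total: £6,650 + £11,610 = £18,260.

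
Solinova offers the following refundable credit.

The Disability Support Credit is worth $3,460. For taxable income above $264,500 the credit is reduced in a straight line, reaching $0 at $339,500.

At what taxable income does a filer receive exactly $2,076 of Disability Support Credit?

$294,500

$2,076 is 2,076/3,460 of the full $3,460, so 1,384/3,460 of the $75,000 range has been used: income = $264,500 + $75,000 × 1,384/3,460 = $294,500.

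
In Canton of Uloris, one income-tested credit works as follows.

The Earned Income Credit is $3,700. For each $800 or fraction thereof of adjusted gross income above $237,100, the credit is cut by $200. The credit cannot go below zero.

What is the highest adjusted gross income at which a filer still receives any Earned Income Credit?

After 18 increments the reduction is 18 × $200 = $3,600, leaving $100; one more increment wipes it out. Increment 18 ends at excess 18 × $800 = $14,400, so the highest qualifying income is $237,100 + $14,400 = $251,500.

$251,500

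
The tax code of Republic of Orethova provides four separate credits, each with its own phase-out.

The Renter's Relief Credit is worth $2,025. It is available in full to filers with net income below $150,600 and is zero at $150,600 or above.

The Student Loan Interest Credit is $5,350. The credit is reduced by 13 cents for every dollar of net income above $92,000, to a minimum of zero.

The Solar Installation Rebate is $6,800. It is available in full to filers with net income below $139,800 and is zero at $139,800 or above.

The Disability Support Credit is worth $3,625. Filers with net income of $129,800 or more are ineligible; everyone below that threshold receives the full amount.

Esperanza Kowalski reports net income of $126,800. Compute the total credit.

$13,276

Renter's Relief Credit: $126,800 is below the $150,600 cutoff, so the full $2,025 applies.
Student Loan Interest Credit: 13% of the $34,800 excess over $92,000 is $4,524; credit = $5,350 − $4,524 = $826.
Solar Installation Rebate: $126,800 is below the $139,800 cutoff, so the full $6,800 applies.
Disability Support Credit: $126,800 is below the $129,800 cutoff, so the full $3,625 applies.
Total: $2,025 + $826 + $6,800 + $3,625 = $13,276.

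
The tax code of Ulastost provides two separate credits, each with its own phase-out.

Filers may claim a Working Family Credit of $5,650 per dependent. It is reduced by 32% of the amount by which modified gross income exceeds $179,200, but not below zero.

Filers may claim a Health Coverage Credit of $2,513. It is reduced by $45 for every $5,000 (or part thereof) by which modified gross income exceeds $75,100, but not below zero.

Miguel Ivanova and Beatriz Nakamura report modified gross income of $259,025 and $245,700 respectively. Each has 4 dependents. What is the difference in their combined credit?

$1,410

Miguel ($259,025): Working Family Credit: base = 4 × $5,650 = $22,600. 32% of the $79,825 excess over $179,200 is $25,544 ≥ base, so the credit is $0. Health Coverage Credit: income exceeds $75,100 by $183,925, which is 37 full-or-partial $5,000 increments; reduction = 37 × $45 = $1,665, leaving $848. total $0 + $848 = $848
Beatriz ($245,700): Working Family Credit: base = 4 × $5,650 = $22,600. 32% of the $66,500 excess over $179,200 is $21,280; credit = $22,600 − $21,280 = $1,320. Health Coverage Credit: income exceeds $75,100 by $170,600, which is 35 full-or-partial $5,000 increments; reduction = 35 × $45 = $1,575, leaving $938. total $1,320 + $938 = $2,258
Difference: |$848 − $2,258| = $1,410.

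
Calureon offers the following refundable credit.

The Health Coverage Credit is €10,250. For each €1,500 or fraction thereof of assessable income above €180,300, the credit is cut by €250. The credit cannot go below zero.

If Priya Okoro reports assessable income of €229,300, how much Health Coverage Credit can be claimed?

Health Coverage Credit: income exceeds €180,300 by €49,000, which is 33 full-or-partial €1,500 increments; reduction = 33 × €250 = €8,250, leaving €2,000.

€2,000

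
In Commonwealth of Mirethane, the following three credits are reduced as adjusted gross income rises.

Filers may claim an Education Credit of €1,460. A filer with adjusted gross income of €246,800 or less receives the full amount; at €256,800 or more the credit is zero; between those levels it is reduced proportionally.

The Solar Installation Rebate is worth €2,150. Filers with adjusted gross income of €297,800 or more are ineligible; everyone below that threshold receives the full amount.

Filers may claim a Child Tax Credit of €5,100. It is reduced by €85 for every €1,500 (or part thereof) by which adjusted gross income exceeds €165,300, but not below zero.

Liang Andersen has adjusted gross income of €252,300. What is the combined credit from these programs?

Education Credit: €252,300 is €5,500 into a €10,000 phase-out range, leaving 4,500/10,000 of the credit: €1,460 × 4,500/10,000 = €657.
Solar Installation Rebate: €252,300 is below the €297,800 cutoff, so the full €2,150 applies.
Child Tax Credit: income exceeds €165,300 by €87,000, which is 58 full-or-partial €1,500 increments; reduction = 58 × €85 = €4,930, leaving €170.
Total: €657 + €2,150 + €170 = €2,977.

€2,977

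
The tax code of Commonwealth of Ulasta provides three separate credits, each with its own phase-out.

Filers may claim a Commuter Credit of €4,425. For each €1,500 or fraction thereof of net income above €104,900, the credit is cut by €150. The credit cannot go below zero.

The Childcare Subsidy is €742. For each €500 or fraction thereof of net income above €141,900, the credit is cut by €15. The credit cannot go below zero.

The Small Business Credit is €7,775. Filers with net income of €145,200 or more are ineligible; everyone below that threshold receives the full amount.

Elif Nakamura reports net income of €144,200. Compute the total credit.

Commuter Credit: income exceeds €104,900 by €39,300, which is 27 full-or-partial €1,500 increments; reduction = 27 × €150 = €4,050, leaving €375.
Childcare Subsidy: income exceeds €141,900 by €2,300, which is 5 full-or-partial €500 increments; reduction = 5 × €15 = €75, leaving €667.
Small Business Credit: €144,200 is below the €145,200 cutoff, so the full €7,775 applies.
Total: €375 + €667 + €7,775 = €8,817.

€8,817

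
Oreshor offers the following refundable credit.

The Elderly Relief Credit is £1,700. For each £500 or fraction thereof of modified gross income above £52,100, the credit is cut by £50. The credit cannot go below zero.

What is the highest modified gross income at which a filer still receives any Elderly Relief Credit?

After 33 increments the reduction is 33 × £50 = £1,650, leaving £50; one more increment wipes it out. Increment 33 ends at excess 33 × £500 = £16,500, so the highest qualifying income is £52,100 + £16,500 = £68,600.

£68,600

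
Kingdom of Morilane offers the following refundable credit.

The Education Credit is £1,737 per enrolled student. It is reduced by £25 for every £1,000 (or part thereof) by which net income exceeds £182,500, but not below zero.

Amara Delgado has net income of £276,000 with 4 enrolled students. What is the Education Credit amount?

Education Credit: base = 4 × £1,737 = £6,948. income exceeds £182,500 by £93,500, which is 94 full-or-partial £1,000 increments; reduction = 94 × £25 = £2,350, leaving £4,598.

£4,598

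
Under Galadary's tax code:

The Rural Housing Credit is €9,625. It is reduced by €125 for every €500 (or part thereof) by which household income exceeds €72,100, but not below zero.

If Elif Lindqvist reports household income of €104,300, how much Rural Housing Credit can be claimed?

Rural Housing Credit: income exceeds €72,100 by €32,200, which is 65 full-or-partial €500 increments; reduction = 65 × €125 = €8,125, leaving €1,500.

€1,500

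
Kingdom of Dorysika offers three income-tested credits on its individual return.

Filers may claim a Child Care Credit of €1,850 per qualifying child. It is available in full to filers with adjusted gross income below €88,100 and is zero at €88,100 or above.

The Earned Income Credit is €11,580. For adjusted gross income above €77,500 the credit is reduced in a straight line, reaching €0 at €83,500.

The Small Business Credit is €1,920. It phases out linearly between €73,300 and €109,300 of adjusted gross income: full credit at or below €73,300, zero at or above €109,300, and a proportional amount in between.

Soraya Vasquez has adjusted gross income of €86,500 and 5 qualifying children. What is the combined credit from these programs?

Child Care Credit: base = 5 × €1,850 = €9,250. €86,500 is below the €88,100 cutoff, so the full €9,250 applies.
Earned Income Credit: €86,500 is at or above €83,500, so the credit is €0.
Small Business Credit: €86,500 is €13,200 into a €36,000 phase-out range, leaving 22,800/36,000 of the credit: €1,920 × 22,800/36,000 = €1,216.
Total: €9,250 + €0 + €1,216 = €10,466.

€10,466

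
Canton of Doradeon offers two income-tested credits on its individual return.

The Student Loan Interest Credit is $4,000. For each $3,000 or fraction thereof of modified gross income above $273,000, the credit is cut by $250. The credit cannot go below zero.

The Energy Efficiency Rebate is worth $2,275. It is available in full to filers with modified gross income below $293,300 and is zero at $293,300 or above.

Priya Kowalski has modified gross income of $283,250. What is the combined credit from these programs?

Student Loan Interest Credit: income exceeds $273,000 by $10,250, which is 4 full-or-partial $3,000 increments; reduction = 4 × $250 = $1,000, leaving $3,000.
Energy Efficiency Rebate: $283,250 is below the $293,300 cutoff, so the full $2,275 applies.
Total: $3,000 + $2,275 = $5,275.

$5,275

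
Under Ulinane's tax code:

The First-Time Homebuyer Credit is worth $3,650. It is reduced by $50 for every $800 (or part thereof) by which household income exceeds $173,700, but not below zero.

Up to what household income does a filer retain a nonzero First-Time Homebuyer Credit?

After 72 increments the reduction is 72 × $50 = $3,600, leaving $50; one more increment wipes it out. Increment 72 ends at excess 72 × $800 = $57,600, so the highest qualifying income is $173,700 + $57,600 = $231,300.

$231,300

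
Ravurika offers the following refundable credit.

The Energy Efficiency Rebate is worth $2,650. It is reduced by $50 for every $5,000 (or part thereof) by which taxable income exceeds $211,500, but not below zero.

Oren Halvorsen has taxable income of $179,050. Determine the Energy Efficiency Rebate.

$2,650

Energy Efficiency Rebate: $179,050 is at or below the $211,500 threshold, so the full $2,650 applies.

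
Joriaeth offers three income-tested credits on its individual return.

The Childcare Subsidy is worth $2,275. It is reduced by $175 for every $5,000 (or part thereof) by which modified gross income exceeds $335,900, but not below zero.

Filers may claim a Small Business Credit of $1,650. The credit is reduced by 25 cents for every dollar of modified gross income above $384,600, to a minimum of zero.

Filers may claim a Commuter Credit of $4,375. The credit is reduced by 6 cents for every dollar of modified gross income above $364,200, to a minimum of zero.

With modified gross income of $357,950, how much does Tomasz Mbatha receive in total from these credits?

Childcare Subsidy: income exceeds $335,900 by $22,050, which is 5 full-or-partial $5,000 increments; reduction = 5 × $175 = $875, leaving $1,400.
Small Business Credit: $357,950 is at or below the $384,600 threshold, so the full $1,650 applies.
Commuter Credit: $357,950 is at or below the $364,200 threshold, so the full $4,375 applies.
Total: $1,400 + $1,650 + $4,375 = $7,425.

$7,425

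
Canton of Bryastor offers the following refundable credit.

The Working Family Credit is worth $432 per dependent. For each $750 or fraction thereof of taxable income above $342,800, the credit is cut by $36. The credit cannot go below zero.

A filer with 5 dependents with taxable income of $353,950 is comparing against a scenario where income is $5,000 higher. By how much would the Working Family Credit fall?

$252

At $353,950 — base = 5 × $432 = $2,160. income exceeds $342,800 by $11,150, which is 15 full-or-partial $750 increments; reduction = 15 × $36 = $540, leaving $1,620.
At $358,950 — base = 5 × $432 = $2,160. income exceeds $342,800 by $16,150, which is 22 full-or-partial $750 increments; reduction = 22 × $36 = $792, leaving $1,368.
Lost: $1,620 − $1,368 = $252.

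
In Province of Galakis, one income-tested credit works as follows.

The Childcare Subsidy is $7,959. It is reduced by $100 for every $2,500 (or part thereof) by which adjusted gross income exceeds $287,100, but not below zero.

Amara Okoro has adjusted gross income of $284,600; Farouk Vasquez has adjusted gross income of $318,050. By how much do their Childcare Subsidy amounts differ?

$1,300

Amara ($284,600): Childcare Subsidy: $284,600 is at or below the $287,100 threshold, so the full $7,959 applies.
Farouk ($318,050): Childcare Subsidy: income exceeds $287,100 by $30,950, which is 13 full-or-partial $2,500 increments; reduction = 13 × $100 = $1,300, leaving $6,659.
Difference: |$7,959 − $6,659| = $1,300.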